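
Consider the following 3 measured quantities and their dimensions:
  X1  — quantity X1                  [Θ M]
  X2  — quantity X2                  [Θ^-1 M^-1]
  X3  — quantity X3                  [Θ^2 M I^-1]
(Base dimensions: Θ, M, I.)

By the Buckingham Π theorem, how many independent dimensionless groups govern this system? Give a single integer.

1

Write exponents as rows Θ,M,I / cols X1,X2,X3:
  Θ: [ 1 -1  2]
  M: [ 1 -1  1]
  I: [ 0  0 -1]
RREF → pivots at {X1,X3} ⇒ r = 2
3 vars − rank 2 = 1 Π group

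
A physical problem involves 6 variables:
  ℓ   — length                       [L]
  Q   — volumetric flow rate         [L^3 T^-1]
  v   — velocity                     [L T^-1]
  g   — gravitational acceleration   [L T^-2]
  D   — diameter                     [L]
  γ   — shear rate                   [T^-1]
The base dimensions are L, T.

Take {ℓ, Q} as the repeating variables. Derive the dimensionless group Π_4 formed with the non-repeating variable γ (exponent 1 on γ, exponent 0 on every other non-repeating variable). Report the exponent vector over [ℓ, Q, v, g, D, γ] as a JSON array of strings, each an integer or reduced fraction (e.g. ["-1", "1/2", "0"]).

["3", "-1", "0", "0", "0", "1"]

Exponent matrix [L,T] × [ℓ,Q,v,g,D,γ]:
  L: [ 1  3  1  1  1  0]
  T: [ 0 -1 -1 -2  0 -1]
RREF → pivots at {ℓ,Q} ⇒ r = 2
Pivot set = {ℓ,Q}, free = {v,g,D,γ}
RREF:
  r0: [   1    0   -2   -5    1   -3]
  r1: [   0    1    1    2    0    1]
Fix exponent of γ at 1, v at 0, g at 0, D at 0; solve each RREF row for its pivot's exponent:
  r0: exp(ℓ) + (-3)·1 = 0 ⇒ exp(ℓ) = 3
  r1: exp(Q) + (1)·1 = 0 ⇒ exp(Q) = -1
Π_4 = ℓ^3 · Q^-1 · γ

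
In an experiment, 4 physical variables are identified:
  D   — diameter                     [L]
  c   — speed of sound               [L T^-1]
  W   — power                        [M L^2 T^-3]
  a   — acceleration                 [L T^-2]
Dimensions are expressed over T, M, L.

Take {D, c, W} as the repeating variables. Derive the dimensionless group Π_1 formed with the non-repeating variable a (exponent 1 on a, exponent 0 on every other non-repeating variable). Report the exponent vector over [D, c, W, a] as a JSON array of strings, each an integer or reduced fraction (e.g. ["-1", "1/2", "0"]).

Write exponents as rows T,M,L / cols D,c,W,a:
  T: [ 0 -1 -3 -2]
  M: [ 0  0  1  0]
  L: [ 1  1  2  1]
Row reduction gives pivot columns D,c,W; rank = 3
Repeat: D,c,W; free: a
RREF:
  r0: [   1    0    0   -1]
  r1: [   0    1    0    2]
  r2: [   0    0    1    0]
Fix exponent of a at 1; solve each RREF row for its pivot's exponent:
  r0: exp(D) + (-1)·1 = 0 ⇒ exp(D) = 1
  r1: exp(c) + (2)·1 = 0 ⇒ exp(c) = -2
  r2: exp(W) + (0)·1 = 0 ⇒ exp(W) = 0
Π_1 = D · c^-2 · a

["1", "-2", "0", "1"]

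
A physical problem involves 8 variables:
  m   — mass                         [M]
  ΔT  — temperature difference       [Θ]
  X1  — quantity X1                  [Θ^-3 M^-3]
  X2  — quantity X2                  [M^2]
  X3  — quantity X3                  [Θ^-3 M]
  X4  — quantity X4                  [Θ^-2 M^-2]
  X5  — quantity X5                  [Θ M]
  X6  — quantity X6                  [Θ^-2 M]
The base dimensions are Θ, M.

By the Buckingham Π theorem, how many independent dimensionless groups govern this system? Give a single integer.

Exponent matrix [Θ,M] × [m,ΔT,X1,X2,X3,X4,X5,X6]:
  Θ: [ 0  1 -3  0 -3 -2  1 -2]
  M: [ 1  0 -3  2  1 -2  1  1]
Row reduction gives pivot columns m,ΔT; rank = 2
n=8, r=2 ⇒ 6 dimensionless groups

6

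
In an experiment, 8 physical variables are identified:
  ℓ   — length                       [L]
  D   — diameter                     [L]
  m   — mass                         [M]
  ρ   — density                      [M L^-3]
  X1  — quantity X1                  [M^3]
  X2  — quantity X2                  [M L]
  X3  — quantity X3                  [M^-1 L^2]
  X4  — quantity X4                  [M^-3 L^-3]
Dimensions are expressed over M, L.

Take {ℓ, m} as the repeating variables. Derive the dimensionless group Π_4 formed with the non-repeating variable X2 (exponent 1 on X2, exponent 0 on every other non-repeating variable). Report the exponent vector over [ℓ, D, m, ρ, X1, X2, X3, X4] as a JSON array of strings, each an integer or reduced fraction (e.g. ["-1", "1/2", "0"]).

Write exponents as rows M,L / cols ℓ,D,m,ρ,X1,X2,X3,X4:
  M: [ 0  0  1  1  3  1 -1 -3]
  L: [ 1  1  0 -3  0  1  2 -3]
Echelon form has 2 nonzero rows (pivots: ℓ,m)
Repeat: ℓ,m; free: D,ρ,X1,X2,X3,X4
RREF:
  r0: [   1    1    0   -3    0    1    2   -3]
  r1: [   0    0    1    1    3    1   -1   -3]
Fix exponent of X2 at 1, D at 0, ρ at 0, X1 at 0, X3 at 0, X4 at 0; solve each RREF row for its pivot's exponent:
  r0: exp(ℓ) + (1)·1 = 0 ⇒ exp(ℓ) = -1
  r1: exp(m) + (1)·1 = 0 ⇒ exp(m) = -1
Π_4 = ℓ^-1 · m^-1 · X2

["-1", "0", "-1", "0", "0", "1", "0", "0"]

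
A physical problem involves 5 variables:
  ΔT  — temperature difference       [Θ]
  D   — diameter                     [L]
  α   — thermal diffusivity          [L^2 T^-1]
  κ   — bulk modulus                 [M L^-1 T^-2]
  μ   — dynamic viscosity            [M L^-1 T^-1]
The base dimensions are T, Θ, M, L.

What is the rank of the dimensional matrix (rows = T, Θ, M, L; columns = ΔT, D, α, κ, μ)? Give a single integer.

Exponent matrix [T,Θ,M,L] × [ΔT,D,α,κ,μ]:
  T: [ 0  0 -1 -2 -1]
  Θ: [ 1  0  0  0  0]
  M: [ 0  0  0  1  1]
  L: [ 0  1  2 -1 -1]
Row reduction gives pivot columns ΔT,D,α,κ; rank = 4

4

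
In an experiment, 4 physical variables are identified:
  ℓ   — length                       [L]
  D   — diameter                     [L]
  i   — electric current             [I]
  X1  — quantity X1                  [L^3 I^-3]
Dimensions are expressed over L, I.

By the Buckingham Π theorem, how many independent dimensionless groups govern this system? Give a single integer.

2

Write exponents as rows L,I / cols ℓ,D,i,X1:
  L: [ 1  1  0  3]
  I: [ 0  0  1 -3]
Row reduction gives pivot columns ℓ,i; rank = 2
Π count = n − r = 4 − 2 = 2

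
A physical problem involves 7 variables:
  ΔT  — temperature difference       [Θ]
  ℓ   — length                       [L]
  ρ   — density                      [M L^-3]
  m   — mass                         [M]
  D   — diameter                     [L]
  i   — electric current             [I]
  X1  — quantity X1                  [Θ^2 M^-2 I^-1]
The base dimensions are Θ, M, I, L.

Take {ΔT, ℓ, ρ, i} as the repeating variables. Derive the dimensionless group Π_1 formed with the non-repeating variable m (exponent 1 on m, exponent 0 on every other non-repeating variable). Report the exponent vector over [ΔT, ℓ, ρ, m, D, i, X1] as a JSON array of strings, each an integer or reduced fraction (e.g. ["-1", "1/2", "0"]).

Dimensional matrix (Θ×M×I×L by ΔT×ℓ×ρ×m×D×i×X1):
  Θ: [ 1  0  0  0  0  0  2]
  M: [ 0  0  1  1  0  0 -2]
  I: [ 0  0  0  0  0  1 -1]
  L: [ 0  1 -3  0  1  0  0]
RREF → pivots at {ΔT,ℓ,ρ,i} ⇒ r = 4
Pivot set = {ΔT,ℓ,ρ,i}, free = {m,D,X1}
RREF:
  r0: [   1    0    0    0    0    0    2]
  r1: [   0    1    0    3    1    0   -6]
  r2: [   0    0    1    1    0    0   -2]
  r3: [   0    0    0    0    0    1   -1]
Fix exponent of m at 1, D at 0, X1 at 0; solve each RREF row for its pivot's exponent:
  r0: exp(ΔT) + (0)·1 = 0 ⇒ exp(ΔT) = 0
  r1: exp(ℓ) + (3)·1 = 0 ⇒ exp(ℓ) = -3
  r2: exp(ρ) + (1)·1 = 0 ⇒ exp(ρ) = -1
  r3: exp(i) + (0)·1 = 0 ⇒ exp(i) = 0
Π_1 = ℓ^-3 · ρ^-1 · m

["0", "-3", "-1", "1", "0", "0", "0"]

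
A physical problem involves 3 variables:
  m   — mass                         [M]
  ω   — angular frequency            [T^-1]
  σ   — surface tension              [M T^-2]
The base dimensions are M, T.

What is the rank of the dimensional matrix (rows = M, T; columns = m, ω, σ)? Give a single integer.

2

Dimensional matrix (M×T by m×ω×σ):
  M: [ 1  0  1]
  T: [ 0 -1 -2]
Row reduction gives pivot columns m,ω; rank = 2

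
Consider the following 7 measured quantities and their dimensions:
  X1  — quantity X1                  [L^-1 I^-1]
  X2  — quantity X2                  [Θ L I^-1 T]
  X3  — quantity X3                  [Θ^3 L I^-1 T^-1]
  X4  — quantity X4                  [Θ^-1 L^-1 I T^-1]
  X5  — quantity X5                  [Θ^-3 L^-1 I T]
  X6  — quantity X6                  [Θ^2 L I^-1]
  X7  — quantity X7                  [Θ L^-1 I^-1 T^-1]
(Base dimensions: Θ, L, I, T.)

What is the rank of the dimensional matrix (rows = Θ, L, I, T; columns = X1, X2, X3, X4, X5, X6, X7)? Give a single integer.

3

Write exponents as rows Θ,L,I,T / cols X1,X2,X3,X4,X5,X6,X7:
  Θ: [ 0  1  3 -1 -3  2  1]
  L: [-1  1  1 -1 -1  1 -1]
  I: [-1 -1 -1  1  1 -1 -1]
  T: [ 0  1 -1 -1  1  0 -1]
RREF → pivots at {X1,X2,X3} ⇒ r = 3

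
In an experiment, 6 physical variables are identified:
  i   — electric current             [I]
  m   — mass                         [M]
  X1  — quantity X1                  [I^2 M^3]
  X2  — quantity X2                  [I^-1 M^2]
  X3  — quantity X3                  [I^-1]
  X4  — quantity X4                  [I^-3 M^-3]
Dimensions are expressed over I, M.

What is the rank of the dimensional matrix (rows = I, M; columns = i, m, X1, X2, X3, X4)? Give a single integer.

2

Write exponents as rows I,M / cols i,m,X1,X2,X3,X4:
  I: [ 1  0  2 -1 -1 -3]
  M: [ 0  1  3  2  0 -3]
Echelon form has 2 nonzero rows (pivots: i,m)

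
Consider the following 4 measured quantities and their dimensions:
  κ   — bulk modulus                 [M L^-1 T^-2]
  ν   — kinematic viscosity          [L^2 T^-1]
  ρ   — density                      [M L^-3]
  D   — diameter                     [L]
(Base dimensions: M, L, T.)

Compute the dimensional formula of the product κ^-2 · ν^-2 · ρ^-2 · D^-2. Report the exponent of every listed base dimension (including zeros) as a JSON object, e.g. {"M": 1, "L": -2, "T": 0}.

{"M": -4, "L": 2, "T": 6}

Exponent matrix [M,L,T] × [κ,ν,ρ,D]:
  M: [ 1  0  1  0]
  L: [-1  2 -3  1]
  T: [-2 -1  0  0]
  [M]: (-2)·1+(-2)·0+(-2)·1+(-2)·0 = -4
  [L]: (-2)·-1+(-2)·2+(-2)·-3+(-2)·1 = 2
  [T]: (-2)·-2+(-2)·-1+(-2)·0+(-2)·0 = 6
⇒ M^-4 L^2 T^6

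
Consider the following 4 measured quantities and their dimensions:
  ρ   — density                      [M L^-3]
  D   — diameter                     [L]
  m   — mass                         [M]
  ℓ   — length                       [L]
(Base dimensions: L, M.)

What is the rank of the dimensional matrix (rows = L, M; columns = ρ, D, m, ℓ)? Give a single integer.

Dimensional matrix (L×M by ρ×D×m×ℓ):
  L: [-3  1  0  1]
  M: [ 1  0  1  0]
RREF → pivots at {ρ,D} ⇒ r = 2

2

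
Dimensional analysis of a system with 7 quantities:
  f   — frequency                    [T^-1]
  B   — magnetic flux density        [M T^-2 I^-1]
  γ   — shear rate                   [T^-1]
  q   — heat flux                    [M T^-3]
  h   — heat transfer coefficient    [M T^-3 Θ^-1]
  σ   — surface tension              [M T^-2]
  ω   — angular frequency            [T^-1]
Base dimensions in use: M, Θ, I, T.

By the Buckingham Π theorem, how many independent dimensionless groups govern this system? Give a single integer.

3

Write exponents as rows M,Θ,I,T / cols f,B,γ,q,h,σ,ω:
  M: [ 0  1  0  1  1  1  0]
  Θ: [ 0  0  0  0 -1  0  0]
  I: [ 0 -1  0  0  0  0  0]
  T: [-1 -2 -1 -3 -3 -2 -1]
Row reduction gives pivot columns f,B,q,h; rank = 4
Π count = n − r = 7 − 4 = 3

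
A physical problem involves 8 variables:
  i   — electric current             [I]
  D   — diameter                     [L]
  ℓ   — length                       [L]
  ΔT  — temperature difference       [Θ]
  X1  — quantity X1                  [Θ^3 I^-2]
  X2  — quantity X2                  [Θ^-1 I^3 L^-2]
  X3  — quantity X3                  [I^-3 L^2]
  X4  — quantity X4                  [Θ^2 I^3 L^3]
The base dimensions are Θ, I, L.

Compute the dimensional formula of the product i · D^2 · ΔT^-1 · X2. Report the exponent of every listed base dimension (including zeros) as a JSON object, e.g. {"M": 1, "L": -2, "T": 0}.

Exponent matrix [Θ,I,L] × [i,D,ℓ,ΔT,X1,X2,X3,X4]:
  Θ: [ 0  0  0  1  3 -1  0  2]
  I: [ 1  0  0  0 -2  3 -3  3]
  L: [ 0  1  1  0  0 -2  2  3]
  [Θ]: (1)·0+(2)·0+(-1)·1+(1)·-1 = -2
  [I]: (1)·1+(2)·0+(-1)·0+(1)·3 = 4
  [L]: (1)·0+(2)·1+(-1)·0+(1)·-2 = 0
⇒ Θ^-2 I^4

{"Θ": -2, "I": 4, "L": 0}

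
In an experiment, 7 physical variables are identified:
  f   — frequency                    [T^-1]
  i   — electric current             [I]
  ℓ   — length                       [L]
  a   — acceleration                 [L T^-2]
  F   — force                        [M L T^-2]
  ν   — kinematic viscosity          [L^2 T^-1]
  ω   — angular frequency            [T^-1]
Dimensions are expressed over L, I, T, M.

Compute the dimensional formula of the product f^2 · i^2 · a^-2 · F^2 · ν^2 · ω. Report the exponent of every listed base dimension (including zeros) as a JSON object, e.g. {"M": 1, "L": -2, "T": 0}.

{"L": 4, "I": 2, "T": -5, "M": 2}

Dimensional matrix (L×I×T×M by f×i×ℓ×a×F×ν×ω):
  L: [ 0  0  1  1  1  2  0]
  I: [ 0  1  0  0  0  0  0]
  T: [-1  0  0 -2 -2 -1 -1]
  M: [ 0  0  0  0  1  0  0]
  [L]: (2)·0+(2)·0+(-2)·1+(2)·1+(2)·2+(1)·0 = 4
  [I]: (2)·0+(2)·1+(-2)·0+(2)·0+(2)·0+(1)·0 = 2
  [T]: (2)·-1+(2)·0+(-2)·-2+(2)·-2+(2)·-1+(1)·-1 = -5
  [M]: (2)·0+(2)·0+(-2)·0+(2)·1+(2)·0+(1)·0 = 2
⇒ L^4 I^2 T^-5 M^2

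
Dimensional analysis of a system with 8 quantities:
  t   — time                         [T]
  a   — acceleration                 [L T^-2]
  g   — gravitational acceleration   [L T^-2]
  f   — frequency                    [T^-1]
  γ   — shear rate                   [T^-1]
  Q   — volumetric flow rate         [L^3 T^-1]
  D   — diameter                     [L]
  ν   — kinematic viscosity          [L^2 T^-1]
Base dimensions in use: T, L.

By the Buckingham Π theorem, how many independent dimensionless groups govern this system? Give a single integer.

6

Exponent matrix [T,L] × [t,a,g,f,γ,Q,D,ν]:
  T: [ 1 -2 -2 -1 -1 -1  0 -1]
  L: [ 0  1  1  0  0  3  1  2]
Row reduction gives pivot columns t,a; rank = 2
8 vars − rank 2 = 6 Π groups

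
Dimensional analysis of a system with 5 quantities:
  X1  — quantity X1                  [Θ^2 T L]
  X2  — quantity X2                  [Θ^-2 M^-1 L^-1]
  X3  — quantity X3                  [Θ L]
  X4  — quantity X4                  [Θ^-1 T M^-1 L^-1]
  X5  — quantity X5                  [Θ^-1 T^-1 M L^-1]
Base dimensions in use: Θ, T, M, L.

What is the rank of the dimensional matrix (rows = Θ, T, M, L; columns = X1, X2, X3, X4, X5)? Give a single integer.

3

Write exponents as rows Θ,T,M,L / cols X1,X2,X3,X4,X5:
  Θ: [ 2 -2  1 -1 -1]
  T: [ 1  0  0  1 -1]
  M: [ 0 -1  0 -1  1]
  L: [ 1 -1  1 -1 -1]
Echelon form has 3 nonzero rows (pivots: X1,X2,X3)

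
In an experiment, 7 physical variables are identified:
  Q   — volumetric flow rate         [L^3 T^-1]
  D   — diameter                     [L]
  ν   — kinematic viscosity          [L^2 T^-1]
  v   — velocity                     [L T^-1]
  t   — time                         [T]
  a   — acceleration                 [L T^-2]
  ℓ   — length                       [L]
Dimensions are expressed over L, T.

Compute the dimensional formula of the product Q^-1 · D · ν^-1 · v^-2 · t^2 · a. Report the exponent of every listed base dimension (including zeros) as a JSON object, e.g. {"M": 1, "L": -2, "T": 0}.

{"L": -5, "T": 4}

Dimensional matrix (L×T by Q×D×ν×v×t×a×ℓ):
  L: [ 3  1  2  1  0  1  1]
  T: [-1  0 -1 -1  1 -2  0]
  [L]: (-1)·3+(1)·1+(-1)·2+(-2)·1+(2)·0+(1)·1 = -5
  [T]: (-1)·-1+(1)·0+(-1)·-1+(-2)·-1+(2)·1+(1)·-2 = 4
⇒ L^-5 T^4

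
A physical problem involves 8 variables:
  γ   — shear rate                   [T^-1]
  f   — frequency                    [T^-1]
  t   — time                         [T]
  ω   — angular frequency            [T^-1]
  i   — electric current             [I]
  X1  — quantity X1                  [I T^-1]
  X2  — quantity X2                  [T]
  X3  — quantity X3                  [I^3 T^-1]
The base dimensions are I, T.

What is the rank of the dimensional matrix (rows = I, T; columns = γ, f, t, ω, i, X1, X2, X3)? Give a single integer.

Dimensional matrix (I×T by γ×f×t×ω×i×X1×X2×X3):
  I: [ 0  0  0  0  1  1  0  3]
  T: [-1 -1  1 -1  0 -1  1 -1]
Row reduction gives pivot columns γ,i; rank = 2

2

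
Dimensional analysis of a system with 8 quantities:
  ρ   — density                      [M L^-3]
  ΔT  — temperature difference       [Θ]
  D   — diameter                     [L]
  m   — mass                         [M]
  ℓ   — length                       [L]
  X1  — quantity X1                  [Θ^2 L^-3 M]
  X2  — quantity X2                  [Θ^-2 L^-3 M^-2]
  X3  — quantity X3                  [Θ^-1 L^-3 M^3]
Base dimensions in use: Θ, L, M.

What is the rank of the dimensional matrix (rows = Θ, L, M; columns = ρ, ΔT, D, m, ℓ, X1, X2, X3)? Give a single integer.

3

Dimensional matrix (Θ×L×M by ρ×ΔT×D×m×ℓ×X1×X2×X3):
  Θ: [ 0  1  0  0  0  2 -2 -1]
  L: [-3  0  1  0  1 -3 -3 -3]
  M: [ 1  0  0  1  0  1 -2  3]
RREF → pivots at {ρ,ΔT,D} ⇒ r = 3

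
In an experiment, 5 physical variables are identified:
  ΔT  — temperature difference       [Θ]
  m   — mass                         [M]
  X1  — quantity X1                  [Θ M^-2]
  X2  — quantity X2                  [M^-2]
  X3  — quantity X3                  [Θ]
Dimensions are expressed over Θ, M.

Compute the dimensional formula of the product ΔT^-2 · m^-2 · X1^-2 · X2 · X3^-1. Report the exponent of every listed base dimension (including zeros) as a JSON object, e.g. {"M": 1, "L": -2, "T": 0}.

Write exponents as rows Θ,M / cols ΔT,m,X1,X2,X3:
  Θ: [ 1  0  1  0  1]
  M: [ 0  1 -2 -2  0]
  [Θ]: (-2)·1+(-2)·0+(-2)·1+(1)·0+(-1)·1 = -5
  [M]: (-2)·0+(-2)·1+(-2)·-2+(1)·-2+(-1)·0 = 0
⇒ Θ^-5

{"Θ": -5, "M": 0}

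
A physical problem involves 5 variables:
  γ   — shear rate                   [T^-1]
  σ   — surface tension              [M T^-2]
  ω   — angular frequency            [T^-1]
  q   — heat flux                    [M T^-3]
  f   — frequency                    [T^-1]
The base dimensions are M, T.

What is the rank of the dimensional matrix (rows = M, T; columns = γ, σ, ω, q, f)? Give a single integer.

Write exponents as rows M,T / cols γ,σ,ω,q,f:
  M: [ 0  1  0  1  0]
  T: [-1 -2 -1 -3 -1]
Echelon form has 2 nonzero rows (pivots: γ,σ)

2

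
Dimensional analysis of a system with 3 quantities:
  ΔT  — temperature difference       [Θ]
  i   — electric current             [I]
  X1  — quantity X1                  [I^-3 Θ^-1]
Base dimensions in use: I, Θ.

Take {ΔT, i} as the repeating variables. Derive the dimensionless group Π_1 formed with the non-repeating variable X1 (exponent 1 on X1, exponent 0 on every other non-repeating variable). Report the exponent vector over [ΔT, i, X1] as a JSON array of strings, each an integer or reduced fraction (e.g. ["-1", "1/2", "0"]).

["1", "3", "1"]

Write exponents as rows I,Θ / cols ΔT,i,X1:
  I: [ 0  1 -3]
  Θ: [ 1  0 -1]
Row reduction gives pivot columns ΔT,i; rank = 2
Pivot set = {ΔT,i}, free = {X1}
RREF:
  r0: [   1    0   -1]
  r1: [   0    1   -3]
Fix exponent of X1 at 1; solve each RREF row for its pivot's exponent:
  r0: exp(ΔT) + (-1)·1 = 0 ⇒ exp(ΔT) = 1
  r1: exp(i) + (-3)·1 = 0 ⇒ exp(i) = 3
Π_1 = ΔT · i^3 · X1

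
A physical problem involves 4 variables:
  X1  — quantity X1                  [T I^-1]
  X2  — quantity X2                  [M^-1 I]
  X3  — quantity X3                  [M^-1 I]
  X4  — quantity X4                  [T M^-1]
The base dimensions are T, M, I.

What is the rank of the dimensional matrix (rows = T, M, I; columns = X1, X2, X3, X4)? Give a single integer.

2

Write exponents as rows T,M,I / cols X1,X2,X3,X4:
  T: [ 1  0  0  1]
  M: [ 0 -1 -1 -1]
  I: [-1  1  1  0]
RREF → pivots at {X1,X2} ⇒ r = 2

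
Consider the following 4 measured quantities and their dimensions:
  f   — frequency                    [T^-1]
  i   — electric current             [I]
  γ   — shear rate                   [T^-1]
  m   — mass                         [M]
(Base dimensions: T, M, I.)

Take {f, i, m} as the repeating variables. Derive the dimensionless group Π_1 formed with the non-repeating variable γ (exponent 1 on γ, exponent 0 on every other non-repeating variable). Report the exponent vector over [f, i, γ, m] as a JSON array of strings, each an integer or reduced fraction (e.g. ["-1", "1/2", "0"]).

["-1", "0", "1", "0"]

Exponent matrix [T,M,I] × [f,i,γ,m]:
  T: [-1  0 -1  0]
  M: [ 0  0  0  1]
  I: [ 0  1  0  0]
Row reduction gives pivot columns f,i,m; rank = 3
Pivot set = {f,i,m}, free = {γ}
RREF:
  r0: [   1    0    1    0]
  r1: [   0    1    0    0]
  r2: [   0    0    0    1]
Fix exponent of γ at 1; solve each RREF row for its pivot's exponent:
  r0: exp(f) + (1)·1 = 0 ⇒ exp(f) = -1
  r1: exp(i) + (0)·1 = 0 ⇒ exp(i) = 0
  r2: exp(m) + (0)·1 = 0 ⇒ exp(m) = 0
Π_1 = f^-1 · γ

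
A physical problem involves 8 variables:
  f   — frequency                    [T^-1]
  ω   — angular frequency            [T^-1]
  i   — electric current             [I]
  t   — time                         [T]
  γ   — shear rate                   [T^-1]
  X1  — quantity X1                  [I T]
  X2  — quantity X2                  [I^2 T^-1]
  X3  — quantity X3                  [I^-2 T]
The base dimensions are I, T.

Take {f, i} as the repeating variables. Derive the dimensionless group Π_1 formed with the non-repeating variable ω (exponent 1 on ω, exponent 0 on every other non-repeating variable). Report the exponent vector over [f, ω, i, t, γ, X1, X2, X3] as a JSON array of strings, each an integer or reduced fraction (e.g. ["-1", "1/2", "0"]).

Exponent matrix [I,T] × [f,ω,i,t,γ,X1,X2,X3]:
  I: [ 0  0  1  0  0  1  2 -2]
  T: [-1 -1  0  1 -1  1 -1  1]
RREF → pivots at {f,i} ⇒ r = 2
Repeat: f,i; free: ω,t,γ,X1,X2,X3
RREF:
  r0: [   1    1    0   -1    1   -1    1   -1]
  r1: [   0    0    1    0    0    1    2   -2]
Fix exponent of ω at 1, t at 0, γ at 0, X1 at 0, X2 at 0, X3 at 0; solve each RREF row for its pivot's exponent:
  r0: exp(f) + (1)·1 = 0 ⇒ exp(f) = -1
  r1: exp(i) + (0)·1 = 0 ⇒ exp(i) = 0
Π_1 = f^-1 · ω

["-1", "1", "0", "0", "0", "0", "0", "0"]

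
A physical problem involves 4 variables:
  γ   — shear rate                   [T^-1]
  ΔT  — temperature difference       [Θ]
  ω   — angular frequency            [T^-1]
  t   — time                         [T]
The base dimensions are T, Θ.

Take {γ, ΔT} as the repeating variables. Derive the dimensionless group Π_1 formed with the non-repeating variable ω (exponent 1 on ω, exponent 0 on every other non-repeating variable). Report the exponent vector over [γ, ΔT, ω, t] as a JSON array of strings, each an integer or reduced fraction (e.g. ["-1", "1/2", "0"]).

Write exponents as rows T,Θ / cols γ,ΔT,ω,t:
  T: [-1  0 -1  1]
  Θ: [ 0  1  0  0]
Row reduction gives pivot columns γ,ΔT; rank = 2
Repeat: γ,ΔT; free: ω,t
RREF:
  r0: [   1    0    1   -1]
  r1: [   0    1    0    0]
Fix exponent of ω at 1, t at 0; solve each RREF row for its pivot's exponent:
  r0: exp(γ) + (1)·1 = 0 ⇒ exp(γ) = -1
  r1: exp(ΔT) + (0)·1 = 0 ⇒ exp(ΔT) = 0
Π_1 = γ^-1 · ω

["-1", "0", "1", "0"]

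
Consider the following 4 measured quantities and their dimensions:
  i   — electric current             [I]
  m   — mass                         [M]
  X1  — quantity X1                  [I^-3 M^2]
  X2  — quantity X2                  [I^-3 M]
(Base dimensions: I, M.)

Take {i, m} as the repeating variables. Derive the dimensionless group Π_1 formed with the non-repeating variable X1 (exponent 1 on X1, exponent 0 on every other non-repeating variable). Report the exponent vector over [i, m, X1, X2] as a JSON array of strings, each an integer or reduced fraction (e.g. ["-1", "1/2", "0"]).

Dimensional matrix (I×M by i×m×X1×X2):
  I: [ 1  0 -3 -3]
  M: [ 0  1  2  1]
RREF → pivots at {i,m} ⇒ r = 2
Pivot set = {i,m}, free = {X1,X2}
RREF:
  r0: [   1    0   -3   -3]
  r1: [   0    1    2    1]
Fix exponent of X1 at 1, X2 at 0; solve each RREF row for its pivot's exponent:
  r0: exp(i) + (-3)·1 = 0 ⇒ exp(i) = 3
  r1: exp(m) + (2)·1 = 0 ⇒ exp(m) = -2
Π_1 = i^3 · m^-2 · X1

["3", "-2", "1", "0"]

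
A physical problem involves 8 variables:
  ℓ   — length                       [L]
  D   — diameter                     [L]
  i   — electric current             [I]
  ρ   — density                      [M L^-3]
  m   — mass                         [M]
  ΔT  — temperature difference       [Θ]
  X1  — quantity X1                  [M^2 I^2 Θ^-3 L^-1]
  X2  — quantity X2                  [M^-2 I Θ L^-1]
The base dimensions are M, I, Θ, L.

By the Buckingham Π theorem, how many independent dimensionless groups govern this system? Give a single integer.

Dimensional matrix (M×I×Θ×L by ℓ×D×i×ρ×m×ΔT×X1×X2):
  M: [ 0  0  0  1  1  0  2 -2]
  I: [ 0  0  1  0  0  0  2  1]
  Θ: [ 0  0  0  0  0  1 -3  1]
  L: [ 1  1  0 -3  0  0 -1 -1]
RREF → pivots at {ℓ,i,ρ,ΔT} ⇒ r = 4
8 vars − rank 4 = 4 Π groups

4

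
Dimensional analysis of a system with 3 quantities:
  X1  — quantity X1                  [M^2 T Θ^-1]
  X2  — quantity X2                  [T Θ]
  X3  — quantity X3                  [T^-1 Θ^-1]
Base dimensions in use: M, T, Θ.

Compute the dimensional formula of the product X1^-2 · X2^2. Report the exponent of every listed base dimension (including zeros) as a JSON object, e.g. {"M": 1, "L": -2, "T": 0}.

Write exponents as rows M,T,Θ / cols X1,X2,X3:
  M: [ 2  0  0]
  T: [ 1  1 -1]
  Θ: [-1  1 -1]
  [M]: (-2)·2+(2)·0 = -4
  [T]: (-2)·1+(2)·1 = 0
  [Θ]: (-2)·-1+(2)·1 = 4
⇒ M^-4 Θ^4

{"M": -4, "T": 0, "Θ": 4}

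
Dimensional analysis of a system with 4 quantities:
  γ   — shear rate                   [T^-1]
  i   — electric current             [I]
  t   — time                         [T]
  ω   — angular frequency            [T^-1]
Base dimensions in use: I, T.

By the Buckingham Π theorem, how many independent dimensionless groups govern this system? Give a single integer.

Dimensional matrix (I×T by γ×i×t×ω):
  I: [ 0  1  0  0]
  T: [-1  0  1 -1]
RREF → pivots at {γ,i} ⇒ r = 2
4 vars − rank 2 = 2 Π groups

2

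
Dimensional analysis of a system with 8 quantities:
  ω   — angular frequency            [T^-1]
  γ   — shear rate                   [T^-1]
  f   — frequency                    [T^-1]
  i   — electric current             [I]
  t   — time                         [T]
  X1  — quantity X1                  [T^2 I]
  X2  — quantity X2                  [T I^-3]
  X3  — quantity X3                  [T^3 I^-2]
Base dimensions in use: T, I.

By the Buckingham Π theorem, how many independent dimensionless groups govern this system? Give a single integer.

6

Write exponents as rows T,I / cols ω,γ,f,i,t,X1,X2,X3:
  T: [-1 -1 -1  0  1  2  1  3]
  I: [ 0  0  0  1  0  1 -3 -2]
RREF → pivots at {ω,i} ⇒ r = 2
Π count = n − r = 8 − 2 = 6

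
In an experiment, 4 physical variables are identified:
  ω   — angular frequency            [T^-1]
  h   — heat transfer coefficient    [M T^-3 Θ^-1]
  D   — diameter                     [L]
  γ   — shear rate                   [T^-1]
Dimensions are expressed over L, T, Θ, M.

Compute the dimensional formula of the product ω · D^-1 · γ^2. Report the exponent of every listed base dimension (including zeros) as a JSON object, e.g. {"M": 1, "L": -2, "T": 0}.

Exponent matrix [L,T,Θ,M] × [ω,h,D,γ]:
  L: [ 0  0  1  0]
  T: [-1 -3  0 -1]
  Θ: [ 0 -1  0  0]
  M: [ 0  1  0  0]
  [L]: (1)·0+(-1)·1+(2)·0 = -1
  [T]: (1)·-1+(-1)·0+(2)·-1 = -3
  [Θ]: (1)·0+(-1)·0+(2)·0 = 0
  [M]: (1)·0+(-1)·0+(2)·0 = 0
⇒ L^-1 T^-3

{"L": -1, "T": -3, "Θ": 0, "M": 0}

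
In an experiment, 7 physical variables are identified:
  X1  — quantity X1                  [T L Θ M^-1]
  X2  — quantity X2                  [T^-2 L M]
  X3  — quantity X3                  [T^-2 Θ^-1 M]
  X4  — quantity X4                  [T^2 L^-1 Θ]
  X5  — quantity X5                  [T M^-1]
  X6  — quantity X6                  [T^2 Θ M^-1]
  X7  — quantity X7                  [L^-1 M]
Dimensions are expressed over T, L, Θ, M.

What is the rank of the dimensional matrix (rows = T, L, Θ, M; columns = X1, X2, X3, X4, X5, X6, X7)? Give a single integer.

Exponent matrix [T,L,Θ,M] × [X1,X2,X3,X4,X5,X6,X7]:
  T: [ 1 -2 -2  2  1  2  0]
  L: [ 1  1  0 -1  0  0 -1]
  Θ: [ 1  0 -1  1  0  1  0]
  M: [-1  1  1  0 -1 -1  1]
Echelon form has 3 nonzero rows (pivots: X1,X2,X3)

3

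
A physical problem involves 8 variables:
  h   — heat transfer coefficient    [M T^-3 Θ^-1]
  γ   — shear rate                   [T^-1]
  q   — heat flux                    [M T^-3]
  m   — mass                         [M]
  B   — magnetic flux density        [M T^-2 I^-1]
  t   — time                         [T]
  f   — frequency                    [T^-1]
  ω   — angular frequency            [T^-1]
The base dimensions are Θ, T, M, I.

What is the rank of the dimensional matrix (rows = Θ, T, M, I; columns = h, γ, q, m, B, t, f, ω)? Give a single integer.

Dimensional matrix (Θ×T×M×I by h×γ×q×m×B×t×f×ω):
  Θ: [-1  0  0  0  0  0  0  0]
  T: [-3 -1 -3  0 -2  1 -1 -1]
  M: [ 1  0  1  1  1  0  0  0]
  I: [ 0  0  0  0 -1  0  0  0]
Echelon form has 4 nonzero rows (pivots: h,γ,q,B)

4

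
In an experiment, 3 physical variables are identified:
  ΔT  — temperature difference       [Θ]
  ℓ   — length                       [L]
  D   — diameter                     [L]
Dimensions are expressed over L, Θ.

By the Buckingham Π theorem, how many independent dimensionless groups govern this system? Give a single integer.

1

Exponent matrix [L,Θ] × [ΔT,ℓ,D]:
  L: [ 0  1  1]
  Θ: [ 1  0  0]
Echelon form has 2 nonzero rows (pivots: ΔT,ℓ)
n=3, r=2 ⇒ 1 dimensionless group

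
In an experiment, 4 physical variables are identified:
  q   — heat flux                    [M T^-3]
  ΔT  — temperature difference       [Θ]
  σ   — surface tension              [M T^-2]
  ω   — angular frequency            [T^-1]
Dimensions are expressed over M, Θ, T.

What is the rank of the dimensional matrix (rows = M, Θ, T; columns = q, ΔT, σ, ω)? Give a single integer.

3

Dimensional matrix (M×Θ×T by q×ΔT×σ×ω):
  M: [ 1  0  1  0]
  Θ: [ 0  1  0  0]
  T: [-3  0 -2 -1]
Echelon form has 3 nonzero rows (pivots: q,ΔT,σ)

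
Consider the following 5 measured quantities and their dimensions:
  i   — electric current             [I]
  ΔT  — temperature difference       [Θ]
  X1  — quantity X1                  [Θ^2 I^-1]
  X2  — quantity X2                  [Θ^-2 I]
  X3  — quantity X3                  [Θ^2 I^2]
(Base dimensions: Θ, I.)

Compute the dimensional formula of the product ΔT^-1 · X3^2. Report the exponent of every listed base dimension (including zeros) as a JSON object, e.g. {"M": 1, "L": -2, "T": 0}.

Dimensional matrix (Θ×I by i×ΔT×X1×X2×X3):
  Θ: [ 0  1  2 -2  2]
  I: [ 1  0 -1  1  2]
  [Θ]: (-1)·1+(2)·2 = 3
  [I]: (-1)·0+(2)·2 = 4
⇒ Θ^3 I^4

{"Θ": 3, "I": 4}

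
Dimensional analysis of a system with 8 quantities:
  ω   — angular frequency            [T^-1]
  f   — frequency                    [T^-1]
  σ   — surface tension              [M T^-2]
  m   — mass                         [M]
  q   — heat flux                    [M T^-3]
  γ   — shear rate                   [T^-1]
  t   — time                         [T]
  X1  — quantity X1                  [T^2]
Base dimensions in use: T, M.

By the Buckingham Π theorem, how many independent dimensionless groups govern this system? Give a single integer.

6

Exponent matrix [T,M] × [ω,f,σ,m,q,γ,t,X1]:
  T: [-1 -1 -2  0 -3 -1  1  2]
  M: [ 0  0  1  1  1  0  0  0]
Echelon form has 2 nonzero rows (pivots: ω,σ)
Π count = n − r = 8 − 2 = 6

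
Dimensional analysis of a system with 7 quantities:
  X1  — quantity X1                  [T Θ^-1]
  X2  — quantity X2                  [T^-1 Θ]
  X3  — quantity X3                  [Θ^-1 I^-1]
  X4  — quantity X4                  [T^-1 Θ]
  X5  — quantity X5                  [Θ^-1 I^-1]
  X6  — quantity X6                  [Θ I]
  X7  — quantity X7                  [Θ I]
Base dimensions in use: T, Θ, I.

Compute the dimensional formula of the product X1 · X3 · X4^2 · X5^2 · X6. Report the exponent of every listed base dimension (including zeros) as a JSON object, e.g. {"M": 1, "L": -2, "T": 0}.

Write exponents as rows T,Θ,I / cols X1,X2,X3,X4,X5,X6,X7:
  T: [ 1 -1  0 -1  0  0  0]
  Θ: [-1  1 -1  1 -1  1  1]
  I: [ 0  0 -1  0 -1  1  1]
  [T]: (1)·1+(1)·0+(2)·-1+(2)·0+(1)·0 = -1
  [Θ]: (1)·-1+(1)·-1+(2)·1+(2)·-1+(1)·1 = -1
  [I]: (1)·0+(1)·-1+(2)·0+(2)·-1+(1)·1 = -2
⇒ T^-1 Θ^-1 I^-2

{"T": -1, "Θ": -1, "I": -2}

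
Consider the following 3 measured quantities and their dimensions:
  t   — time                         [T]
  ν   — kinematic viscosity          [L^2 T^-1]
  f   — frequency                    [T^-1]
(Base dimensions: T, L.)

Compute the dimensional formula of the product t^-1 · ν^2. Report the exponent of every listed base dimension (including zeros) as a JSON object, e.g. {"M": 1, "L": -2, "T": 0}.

Exponent matrix [T,L] × [t,ν,f]:
  T: [ 1 -1 -1]
  L: [ 0  2  0]
  [T]: (-1)·1+(2)·-1 = -3
  [L]: (-1)·0+(2)·2 = 4
⇒ T^-3 L^4

{"T": -3, "L": 4}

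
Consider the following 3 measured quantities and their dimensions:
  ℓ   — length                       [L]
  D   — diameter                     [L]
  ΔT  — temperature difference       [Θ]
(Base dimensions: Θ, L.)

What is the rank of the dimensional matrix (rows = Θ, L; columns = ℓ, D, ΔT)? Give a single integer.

2

Write exponents as rows Θ,L / cols ℓ,D,ΔT:
  Θ: [ 0  0  1]
  L: [ 1  1  0]
Echelon form has 2 nonzero rows (pivots: ℓ,ΔT)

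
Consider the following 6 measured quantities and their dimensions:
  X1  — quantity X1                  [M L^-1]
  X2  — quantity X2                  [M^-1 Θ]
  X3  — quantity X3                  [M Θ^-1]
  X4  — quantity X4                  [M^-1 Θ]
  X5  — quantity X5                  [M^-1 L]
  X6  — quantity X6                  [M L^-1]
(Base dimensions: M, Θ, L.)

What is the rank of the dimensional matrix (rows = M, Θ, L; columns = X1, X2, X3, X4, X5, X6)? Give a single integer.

Write exponents as rows M,Θ,L / cols X1,X2,X3,X4,X5,X6:
  M: [ 1 -1  1 -1 -1  1]
  Θ: [ 0  1 -1  1  0  0]
  L: [-1  0  0  0  1 -1]
RREF → pivots at {X1,X2} ⇒ r = 2

2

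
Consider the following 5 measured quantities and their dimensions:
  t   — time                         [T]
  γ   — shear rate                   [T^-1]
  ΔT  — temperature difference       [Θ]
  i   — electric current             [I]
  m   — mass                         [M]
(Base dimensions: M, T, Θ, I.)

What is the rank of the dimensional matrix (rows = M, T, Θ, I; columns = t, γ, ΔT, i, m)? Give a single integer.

4

Write exponents as rows M,T,Θ,I / cols t,γ,ΔT,i,m:
  M: [ 0  0  0  0  1]
  T: [ 1 -1  0  0  0]
  Θ: [ 0  0  1  0  0]
  I: [ 0  0  0  1  0]
RREF → pivots at {t,ΔT,i,m} ⇒ r = 4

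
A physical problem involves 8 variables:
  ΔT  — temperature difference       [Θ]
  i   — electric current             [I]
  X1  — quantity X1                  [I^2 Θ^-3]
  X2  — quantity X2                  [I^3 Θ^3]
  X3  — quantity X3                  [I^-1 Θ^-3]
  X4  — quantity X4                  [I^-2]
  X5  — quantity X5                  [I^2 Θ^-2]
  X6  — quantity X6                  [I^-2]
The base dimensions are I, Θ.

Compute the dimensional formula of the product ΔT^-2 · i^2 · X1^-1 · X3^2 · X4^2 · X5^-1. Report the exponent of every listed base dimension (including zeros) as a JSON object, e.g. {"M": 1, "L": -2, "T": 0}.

Write exponents as rows I,Θ / cols ΔT,i,X1,X2,X3,X4,X5,X6:
  I: [ 0  1  2  3 -1 -2  2 -2]
  Θ: [ 1  0 -3  3 -3  0 -2  0]
  [I]: (-2)·0+(2)·1+(-1)·2+(2)·-1+(2)·-2+(-1)·2 = -8
  [Θ]: (-2)·1+(2)·0+(-1)·-3+(2)·-3+(2)·0+(-1)·-2 = -3
⇒ I^-8 Θ^-3

{"I": -8, "Θ": -3}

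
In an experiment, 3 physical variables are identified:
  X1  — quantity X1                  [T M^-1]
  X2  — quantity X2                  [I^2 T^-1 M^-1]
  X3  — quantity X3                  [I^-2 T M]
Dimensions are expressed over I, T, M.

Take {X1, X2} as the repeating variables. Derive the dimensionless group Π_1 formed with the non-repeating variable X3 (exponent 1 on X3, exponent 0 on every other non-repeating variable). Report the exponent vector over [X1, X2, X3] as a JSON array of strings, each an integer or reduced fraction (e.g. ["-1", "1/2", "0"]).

Dimensional matrix (I×T×M by X1×X2×X3):
  I: [ 0  2 -2]
  T: [ 1 -1  1]
  M: [-1 -1  1]
Echelon form has 2 nonzero rows (pivots: X1,X2)
Repeat: X1,X2; free: X3
RREF:
  r0: [   1    0    0]
  r1: [   0    1   -1]
  r2: [   0    0    0]
Fix exponent of X3 at 1; solve each RREF row for its pivot's exponent:
  r0: exp(X1) + (0)·1 = 0 ⇒ exp(X1) = 0
  r1: exp(X2) + (-1)·1 = 0 ⇒ exp(X2) = 1
Π_1 = X2 · X3

["0", "1", "1"]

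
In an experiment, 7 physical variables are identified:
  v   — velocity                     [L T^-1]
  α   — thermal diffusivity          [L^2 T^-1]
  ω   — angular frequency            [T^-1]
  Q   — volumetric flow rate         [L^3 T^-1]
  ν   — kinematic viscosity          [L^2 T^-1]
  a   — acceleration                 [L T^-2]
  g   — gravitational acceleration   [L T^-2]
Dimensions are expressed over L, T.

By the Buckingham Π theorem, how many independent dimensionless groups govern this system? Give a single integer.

5

Write exponents as rows L,T / cols v,α,ω,Q,ν,a,g:
  L: [ 1  2  0  3  2  1  1]
  T: [-1 -1 -1 -1 -1 -2 -2]
RREF → pivots at {v,α} ⇒ r = 2
Π count = n − r = 7 − 2 = 5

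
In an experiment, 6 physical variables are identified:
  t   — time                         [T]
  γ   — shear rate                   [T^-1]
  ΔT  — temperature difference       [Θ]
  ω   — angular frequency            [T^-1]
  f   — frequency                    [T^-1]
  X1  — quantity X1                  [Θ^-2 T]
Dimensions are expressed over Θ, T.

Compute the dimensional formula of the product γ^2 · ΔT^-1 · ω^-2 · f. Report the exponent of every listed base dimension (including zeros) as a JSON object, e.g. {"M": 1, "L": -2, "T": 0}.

Exponent matrix [Θ,T] × [t,γ,ΔT,ω,f,X1]:
  Θ: [ 0  0  1  0  0 -2]
  T: [ 1 -1  0 -1 -1  1]
  [Θ]: (2)·0+(-1)·1+(-2)·0+(1)·0 = -1
  [T]: (2)·-1+(-1)·0+(-2)·-1+(1)·-1 = -1
⇒ Θ^-1 T^-1

{"Θ": -1, "T": -1}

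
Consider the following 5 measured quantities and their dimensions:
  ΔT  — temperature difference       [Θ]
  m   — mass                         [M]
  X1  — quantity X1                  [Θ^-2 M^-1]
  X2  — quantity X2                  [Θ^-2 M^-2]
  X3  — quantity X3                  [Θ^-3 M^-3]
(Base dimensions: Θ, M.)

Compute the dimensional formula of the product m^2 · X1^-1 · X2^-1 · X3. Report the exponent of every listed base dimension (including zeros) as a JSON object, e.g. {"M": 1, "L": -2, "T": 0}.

{"Θ": 1, "M": 2}

Exponent matrix [Θ,M] × [ΔT,m,X1,X2,X3]:
  Θ: [ 1  0 -2 -2 -3]
  M: [ 0  1 -1 -2 -3]
  [Θ]: (2)·0+(-1)·-2+(-1)·-2+(1)·-3 = 1
  [M]: (2)·1+(-1)·-1+(-1)·-2+(1)·-3 = 2
⇒ Θ M^2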